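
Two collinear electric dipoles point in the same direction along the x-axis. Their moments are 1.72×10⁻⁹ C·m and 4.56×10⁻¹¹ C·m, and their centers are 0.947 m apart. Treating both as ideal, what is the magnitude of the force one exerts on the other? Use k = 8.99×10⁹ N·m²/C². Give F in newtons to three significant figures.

On-axis field of dipole 1 at distance r: E = 2kp₁/r³. Force on dipole 2 is F = p₂·dE/dr (gradient along axis).
dE/dr = −6kp₁/r⁴, so |F| = 6kp₁p₂/r⁴ (attractive for aligned moments).
F = 6(8.99×10⁹)(1.72×10⁻⁹)(4.56×10⁻¹¹)/(0.947)⁴ = 5.260×10⁻⁹ N.

F ≈ 5.26×10⁻⁹ N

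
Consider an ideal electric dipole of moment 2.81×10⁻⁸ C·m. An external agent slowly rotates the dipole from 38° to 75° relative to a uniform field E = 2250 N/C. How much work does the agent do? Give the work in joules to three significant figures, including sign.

W_ext = ΔU = U(θ₂) − U(θ₁) = −pE cosθ₂ − (−pE cosθ₁) = pE(cosθ₁ − cosθ₂).
W = (2.81×10⁻⁸)(2250)·(cos38° − cos75°) = (6.323×10⁻⁵)·(+0.5292) = 3.346×10⁻⁵ J.

W ≈ 3.35×10⁻⁵ J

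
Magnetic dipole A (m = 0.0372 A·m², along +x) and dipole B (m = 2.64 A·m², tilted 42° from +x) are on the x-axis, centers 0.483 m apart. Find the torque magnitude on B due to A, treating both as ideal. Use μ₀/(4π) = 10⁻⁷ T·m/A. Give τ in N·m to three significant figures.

Dipole B is on the axis of dipole A, so B₁ there is axial: B₁ = (μ₀/4π)·2m₁/r³ along +x.
B₁ = 2(10⁻⁷)(0.0372)/(0.483)³ = 6.603×10⁻⁸ T.
τ = m₂ B₁ sinθ.
τ = (2.64)(6.603×10⁻⁸)·sin42° = 1.166×10⁻⁷ N·m.

τ ≈ 1.17×10⁻⁷ N·m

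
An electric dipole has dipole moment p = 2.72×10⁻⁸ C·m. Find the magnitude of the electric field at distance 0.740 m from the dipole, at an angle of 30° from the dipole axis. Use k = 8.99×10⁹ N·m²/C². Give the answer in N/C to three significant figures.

E ≈ 1090 N/C

At angle θ the dipole field magnitude is E = (kp/r³)·√(1 + 3cos²θ).
kp/r³ = (8.99×10⁹)(2.72×10⁻⁸) / (0.740)³ = 603.4 N/C.
√(1 + 3cos²30°) = √(1 + 3·0.7500) = √3.2500 ≈ 1.8028.
E ≈ 603.4 × 1.803 = 1088 N/C.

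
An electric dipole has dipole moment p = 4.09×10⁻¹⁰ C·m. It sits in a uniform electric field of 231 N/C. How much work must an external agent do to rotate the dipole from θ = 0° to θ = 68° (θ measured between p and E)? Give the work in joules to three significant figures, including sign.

W_ext = ΔU = U(θ₂) − U(θ₁) = −pE cosθ₂ − (−pE cosθ₁) = pE(cosθ₁ − cosθ₂).
W = (4.09×10⁻¹⁰)(231)·(cos0° − cos68°) = (9.448×10⁻⁸)·(+0.6254) = 5.909×10⁻⁸ J.

W ≈ 5.91×10⁻⁸ J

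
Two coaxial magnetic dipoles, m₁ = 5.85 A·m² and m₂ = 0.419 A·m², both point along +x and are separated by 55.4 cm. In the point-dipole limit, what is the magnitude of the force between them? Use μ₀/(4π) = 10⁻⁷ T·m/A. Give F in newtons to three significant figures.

F ≈ 1.56×10⁻⁵ N

On-axis B of dipole 1: B = (μ₀/4π)·2m₁/r³. Force on dipole 2: F = m₂·dB/dr.
dB/dr = −(μ₀/4π)·6m₁/r⁴, so |F| = (μ₀/4π)·6m₁m₂/r⁴.
F = 6(10⁻⁷)(5.85)(0.419)/(0.554)⁴ = 1.561×10⁻⁵ N.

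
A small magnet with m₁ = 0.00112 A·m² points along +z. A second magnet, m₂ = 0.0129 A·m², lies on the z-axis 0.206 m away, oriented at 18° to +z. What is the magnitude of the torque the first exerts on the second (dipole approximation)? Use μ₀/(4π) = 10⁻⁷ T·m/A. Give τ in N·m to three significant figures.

τ ≈ 1.02×10⁻¹⁰ N·m

Dipole B is on the axis of dipole A, so B₁ there is axial: B₁ = (μ₀/4π)·2m₁/r³ along +z.
B₁ = 2(10⁻⁷)(0.00112)/(0.206)³ = 2.562×10⁻⁸ T.
τ = m₂ B₁ sinθ.
τ = (0.0129)(2.562×10⁻⁸)·sin18° = 1.021×10⁻¹⁰ N·m.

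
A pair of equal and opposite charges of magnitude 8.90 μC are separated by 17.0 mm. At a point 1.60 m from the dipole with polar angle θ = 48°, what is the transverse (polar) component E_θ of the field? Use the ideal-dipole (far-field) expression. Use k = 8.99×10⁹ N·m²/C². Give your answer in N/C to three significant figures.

Dipole moment p = qd = (8.90×10⁻⁶ C)(0.0170 m) = 1.513×10⁻⁷ C·m.
For a dipole, E_θ = (kp sinθ)/r³.
kp/r³ = (8.99×10⁹)(1.513×10⁻⁷)/(1.60)³ = 332.1 N/C.
E_θ = 332.1·sin48° = 246.8 N/C.

E_θ ≈ 247 N/C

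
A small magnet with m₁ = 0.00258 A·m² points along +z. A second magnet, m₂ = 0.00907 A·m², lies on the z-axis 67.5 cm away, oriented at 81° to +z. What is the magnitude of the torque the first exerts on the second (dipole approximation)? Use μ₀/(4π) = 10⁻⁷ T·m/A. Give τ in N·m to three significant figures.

τ ≈ 1.50×10⁻¹¹ N·m

Dipole B is on the axis of dipole A, so B₁ there is axial: B₁ = (μ₀/4π)·2m₁/r³ along +z.
B₁ = 2(10⁻⁷)(0.00258)/(0.675)³ = 1.678×10⁻⁹ T.
τ = m₂ B₁ sinθ.
τ = (0.00907)(1.678×10⁻⁹)·sin81° = 1.503×10⁻¹¹ N·m.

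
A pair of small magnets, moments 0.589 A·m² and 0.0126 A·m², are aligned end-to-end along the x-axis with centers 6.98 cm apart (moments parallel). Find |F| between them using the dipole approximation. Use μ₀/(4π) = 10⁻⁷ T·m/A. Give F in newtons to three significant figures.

F ≈ 1.88×10⁻⁴ N

On-axis B of dipole 1: B = (μ₀/4π)·2m₁/r³. Force on dipole 2: F = m₂·dB/dr.
dB/dr = −(μ₀/4π)·6m₁/r⁴, so |F| = (μ₀/4π)·6m₁m₂/r⁴.
F = 6(10⁻⁷)(0.589)(0.0126)/(0.0698)⁴ = 1.876×10⁻⁴ N.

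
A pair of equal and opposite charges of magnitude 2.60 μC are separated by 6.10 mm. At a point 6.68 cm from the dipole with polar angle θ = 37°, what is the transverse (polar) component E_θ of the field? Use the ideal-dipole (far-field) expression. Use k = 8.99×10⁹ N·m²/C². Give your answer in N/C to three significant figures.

Dipole moment p = qd = (2.60×10⁻⁶ C)(0.00610 m) = 1.586×10⁻⁸ C·m.
For a dipole, E_θ = (kp sinθ)/r³.
kp/r³ = (8.99×10⁹)(1.586×10⁻⁸)/(0.0668)³ = 4.783×10⁵ N/C.
E_θ = 4.783×10⁵·sin37° = 2.879×10⁵ N/C.

E_θ ≈ 2.88×10⁵ N/C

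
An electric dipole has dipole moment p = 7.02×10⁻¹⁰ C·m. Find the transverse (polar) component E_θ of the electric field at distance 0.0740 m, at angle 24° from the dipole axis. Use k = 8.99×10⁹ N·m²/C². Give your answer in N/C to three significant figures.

E_θ ≈ 6330 N/C

For a dipole, E_θ = (kp sinθ)/r³.
kp/r³ = (8.99×10⁹)(7.02×10⁻¹⁰)/(0.0740)³ = 1.557×10⁴ N/C.
E_θ = 1.557×10⁴·sin24° = 6335 N/C.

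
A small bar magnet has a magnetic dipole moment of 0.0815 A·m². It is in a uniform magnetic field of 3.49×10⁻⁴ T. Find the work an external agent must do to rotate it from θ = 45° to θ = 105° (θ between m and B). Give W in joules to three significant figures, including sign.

W_ext = ΔU = −mB cosθ₂ + mB cosθ₁ = mB(cosθ₁ − cosθ₂).
W = (0.0815)(3.49×10⁻⁴)·(cos45° − cos105°) = (2.844×10⁻⁵)·(+0.9659) = 2.747×10⁻⁵ J.

W ≈ 2.75×10⁻⁵ J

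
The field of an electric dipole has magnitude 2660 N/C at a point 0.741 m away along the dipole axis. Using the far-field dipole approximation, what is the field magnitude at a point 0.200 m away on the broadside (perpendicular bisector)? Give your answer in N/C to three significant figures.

E ≈ 6.76×10⁴ N/C

Dipole fields scale as 1/r³ in the far field.
The axial field is twice the equatorial field at the same r, so the geometry factor is 1/2.
E₂ = E₁ · (1/2) · (r₁/r₂)³ = 2660 · 0.5 · (0.741/0.200)³.
(r₁/r₂)³ = (3.705)³ = 50.86.
E₂ ≈ 6.764×10⁴ N/C.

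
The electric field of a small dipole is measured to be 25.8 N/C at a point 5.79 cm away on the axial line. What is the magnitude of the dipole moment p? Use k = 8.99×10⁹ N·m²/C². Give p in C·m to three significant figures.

p ≈ 2.79×10⁻¹³ C·m

On axis E = 2kp/r³, so p = Er³/(2k).
p = (25.8)·(0.0579)³ / (2·8.99×10⁹) = 2.785×10⁻¹³ C·m.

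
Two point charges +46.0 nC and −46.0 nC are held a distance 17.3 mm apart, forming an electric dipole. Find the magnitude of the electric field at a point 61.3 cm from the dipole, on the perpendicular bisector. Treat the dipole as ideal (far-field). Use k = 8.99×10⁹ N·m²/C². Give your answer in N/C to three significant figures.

Dipole moment p = qd = (4.60×10⁻⁸ C)(0.0173 m) = 7.958×10⁻¹⁰ C·m.
On the perpendicular bisector E = kp/r³ (half the axial value at the same distance).
E = (8.99×10⁹)(7.958×10⁻¹⁰) / (0.613)³ = 31.06 N/C.

E ≈ 31.1 N/C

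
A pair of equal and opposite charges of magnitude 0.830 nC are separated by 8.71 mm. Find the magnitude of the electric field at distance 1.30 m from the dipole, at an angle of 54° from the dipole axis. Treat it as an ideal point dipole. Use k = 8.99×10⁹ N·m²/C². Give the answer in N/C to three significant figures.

Dipole moment p = qd = (8.30×10⁻¹⁰ C)(0.00871 m) = 7.229×10⁻¹² C·m.
At angle θ the dipole field magnitude is E = (kp/r³)·√(1 + 3cos²θ).
kp/r³ = (8.99×10⁹)(7.229×10⁻¹²) / (1.30)³ = 0.02958 N/C.
√(1 + 3cos²54°) = √(1 + 3·0.3455) = √2.0365 ≈ 1.4271.
E ≈ 0.02958 × 1.427 = 0.04221 N/C.

E ≈ 0.0422 N/C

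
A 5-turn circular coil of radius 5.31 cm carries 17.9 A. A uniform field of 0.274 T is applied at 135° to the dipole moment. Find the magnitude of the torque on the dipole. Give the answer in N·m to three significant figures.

τ ≈ 0.154 N·m

m = NIA = NIπa² = 5·(17.9)·π·(0.0531)² = 0.7928 A·m².
Torque on a magnetic dipole: τ = mB sinθ.
τ = (0.7928)(0.274)·sin135° = 0.1536 N·m.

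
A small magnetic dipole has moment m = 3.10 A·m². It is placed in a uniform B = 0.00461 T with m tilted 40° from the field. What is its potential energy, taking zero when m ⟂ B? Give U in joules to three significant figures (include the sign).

U ≈ -0.0109 J

U = −m·B = −mB cosθ.
U = −(3.10)(0.00461)·cos40° = -0.01095 J.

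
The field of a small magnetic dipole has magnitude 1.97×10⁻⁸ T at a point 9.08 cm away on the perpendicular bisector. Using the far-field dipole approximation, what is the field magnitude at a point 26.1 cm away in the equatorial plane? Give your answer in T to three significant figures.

Dipole fields scale as 1/r³ in the far field; the geometry is the same at both points.
B₂ = B₁ · (r₁/r₂)³ = 1.97×10⁻⁸ · (9.08/26.1)³.
(r₁/r₂)³ = (0.3479)³ = 0.04211.
B₂ ≈ 8.295×10⁻¹⁰ T.

B ≈ 8.29×10⁻¹⁰ T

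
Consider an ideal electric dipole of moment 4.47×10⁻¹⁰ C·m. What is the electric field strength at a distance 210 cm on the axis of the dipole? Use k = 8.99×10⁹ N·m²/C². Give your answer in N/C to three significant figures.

On the dipole axis E = 2kp/r³.
E = 2·(8.99×10⁹)(4.47×10⁻¹⁰) / (2.10)³ = 0.8678 N/C.

E ≈ 0.868 N/C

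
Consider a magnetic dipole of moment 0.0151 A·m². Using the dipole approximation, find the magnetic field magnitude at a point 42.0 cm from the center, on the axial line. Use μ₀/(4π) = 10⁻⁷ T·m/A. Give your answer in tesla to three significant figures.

B ≈ 4.08×10⁻⁸ T

On axis B = (μ₀/4π)·2m/r³.
B = 2·(10⁻⁷)·(0.0151) / (0.420)³ = 4.076×10⁻⁸ T.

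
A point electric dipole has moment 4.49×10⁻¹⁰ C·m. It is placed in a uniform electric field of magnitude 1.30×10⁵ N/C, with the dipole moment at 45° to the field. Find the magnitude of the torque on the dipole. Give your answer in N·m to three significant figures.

τ ≈ 4.13×10⁻⁵ N·m

Torque on an electric dipole: τ = pE sinθ.
τ = (4.49×10⁻¹⁰)(1.30×10⁵)·sin45° = 4.127×10⁻⁵ N·m.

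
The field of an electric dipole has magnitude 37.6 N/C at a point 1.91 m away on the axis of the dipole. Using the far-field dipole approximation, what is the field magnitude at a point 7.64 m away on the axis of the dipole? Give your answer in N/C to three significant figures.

Dipole fields scale as 1/r³ in the far field; the geometry is the same at both points.
E₂ = E₁ · (r₁/r₂)³ = 37.6 · (1.91/7.64)³.
(r₁/r₂)³ = (0.25)³ = 0.01562.
E₂ ≈ 0.5875 N/C.

E ≈ 0.588 N/C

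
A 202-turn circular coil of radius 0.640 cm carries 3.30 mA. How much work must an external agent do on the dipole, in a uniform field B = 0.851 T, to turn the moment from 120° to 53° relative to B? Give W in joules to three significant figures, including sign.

W ≈ -8.04×10⁻⁵ J

m = NIA = NIπa² = 202·(0.00330)·π·(0.00640)² = 8.578×10⁻⁵ A·m².
W_ext = ΔU = −mB cosθ₂ + mB cosθ₁ = mB(cosθ₁ − cosθ₂).
W = (8.578×10⁻⁵)(0.851)·(cos120° − cos53°) = (7.300×10⁻⁵)·(-1.1018) = -8.043×10⁻⁵ J.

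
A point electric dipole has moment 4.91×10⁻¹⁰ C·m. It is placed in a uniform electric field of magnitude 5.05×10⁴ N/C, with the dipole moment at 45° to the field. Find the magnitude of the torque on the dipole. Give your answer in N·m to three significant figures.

τ ≈ 1.75×10⁻⁵ N·m

Torque on an electric dipole: τ = pE sinθ.
τ = (4.91×10⁻¹⁰)(5.05×10⁴)·sin45° = 1.753×10⁻⁵ N·m.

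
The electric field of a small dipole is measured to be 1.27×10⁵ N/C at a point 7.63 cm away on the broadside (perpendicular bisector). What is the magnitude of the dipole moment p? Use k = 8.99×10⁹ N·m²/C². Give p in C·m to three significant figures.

In the equatorial plane E = kp/r³, so p = Er³/(k).
p = (1.27×10⁵)·(0.0763)³ / (8.99×10⁹) = 6.275×10⁻⁹ C·m.

p ≈ 6.28×10⁻⁹ C·m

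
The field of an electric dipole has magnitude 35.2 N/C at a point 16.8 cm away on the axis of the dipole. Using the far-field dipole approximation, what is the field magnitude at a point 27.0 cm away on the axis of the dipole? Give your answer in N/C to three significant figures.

E ≈ 8.48 N/C

Dipole fields scale as 1/r³ in the far field; the geometry is the same at both points.
E₂ = E₁ · (r₁/r₂)³ = 35.2 · (16.8/27.0)³.
(r₁/r₂)³ = (0.6222)³ = 0.2409.
E₂ ≈ 8.480 N/C.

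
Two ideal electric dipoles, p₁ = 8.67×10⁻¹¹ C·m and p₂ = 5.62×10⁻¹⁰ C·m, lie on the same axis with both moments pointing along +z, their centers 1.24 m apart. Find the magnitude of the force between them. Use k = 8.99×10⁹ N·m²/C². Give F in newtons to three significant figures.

F ≈ 1.11×10⁻⁹ N

On-axis field of dipole 1 at distance r: E = 2kp₁/r³. Force on dipole 2 is F = p₂·dE/dr (gradient along axis).
dE/dr = −6kp₁/r⁴, so |F| = 6kp₁p₂/r⁴ (attractive for aligned moments).
F = 6(8.99×10⁹)(8.67×10⁻¹¹)(5.62×10⁻¹⁰)/(1.24)⁴ = 1.112×10⁻⁹ N.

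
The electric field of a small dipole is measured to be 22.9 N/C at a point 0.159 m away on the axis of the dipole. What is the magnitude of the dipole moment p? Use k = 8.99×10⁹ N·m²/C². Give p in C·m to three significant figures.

p ≈ 5.12×10⁻¹² C·m

On axis E = 2kp/r³, so p = Er³/(2k).
p = (22.9)·(0.159)³ / (2·8.99×10⁹) = 5.120×10⁻¹² C·m.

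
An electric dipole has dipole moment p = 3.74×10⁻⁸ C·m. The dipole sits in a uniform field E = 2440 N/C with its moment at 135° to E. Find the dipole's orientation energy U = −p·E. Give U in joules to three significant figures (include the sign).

U = −p·E = −pE cosθ.
U = −(3.74×10⁻⁸)(2440)·cos135° = 6.453×10⁻⁵ J.

U ≈ 6.45×10⁻⁵ J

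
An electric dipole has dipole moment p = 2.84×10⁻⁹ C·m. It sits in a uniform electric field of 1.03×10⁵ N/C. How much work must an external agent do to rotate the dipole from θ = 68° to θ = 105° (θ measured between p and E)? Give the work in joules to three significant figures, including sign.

W_ext = ΔU = U(θ₂) − U(θ₁) = −pE cosθ₂ − (−pE cosθ₁) = pE(cosθ₁ − cosθ₂).
W = (2.84×10⁻⁹)(1.03×10⁵)·(cos68° − cos105°) = (2.925×10⁻⁴)·(+0.6334) = 1.853×10⁻⁴ J.

W ≈ 1.85×10⁻⁴ J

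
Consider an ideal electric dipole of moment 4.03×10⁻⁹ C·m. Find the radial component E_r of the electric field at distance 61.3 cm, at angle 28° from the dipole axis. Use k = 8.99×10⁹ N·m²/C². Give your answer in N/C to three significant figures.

For a dipole, E_r = (2kp cosθ)/r³.
kp/r³ = (8.99×10⁹)(4.03×10⁻⁹)/(0.613)³ = 157.3 N/C.
E_r = 2·157.3·cos28° = 277.7 N/C.

E_r ≈ 278 N/C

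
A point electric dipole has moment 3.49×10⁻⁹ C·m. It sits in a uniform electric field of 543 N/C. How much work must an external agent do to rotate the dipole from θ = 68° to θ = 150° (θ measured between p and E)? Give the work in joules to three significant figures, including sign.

W ≈ 2.35×10⁻⁶ J

W_ext = ΔU = U(θ₂) − U(θ₁) = −pE cosθ₂ − (−pE cosθ₁) = pE(cosθ₁ − cosθ₂).
W = (3.49×10⁻⁹)(543)·(cos68° − cos150°) = (1.895×10⁻⁶)·(+1.2406) = 2.351×10⁻⁶ J.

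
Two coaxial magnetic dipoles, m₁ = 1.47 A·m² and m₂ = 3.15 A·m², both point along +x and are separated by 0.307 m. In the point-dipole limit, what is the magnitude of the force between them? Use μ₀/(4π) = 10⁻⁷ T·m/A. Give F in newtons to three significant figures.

On-axis B of dipole 1: B = (μ₀/4π)·2m₁/r³. Force on dipole 2: F = m₂·dB/dr.
dB/dr = −(μ₀/4π)·6m₁/r⁴, so |F| = (μ₀/4π)·6m₁m₂/r⁴.
F = 6(10⁻⁷)(1.47)(3.15)/(0.307)⁴ = 3.128×10⁻⁴ N.

F ≈ 3.13×10⁻⁴ N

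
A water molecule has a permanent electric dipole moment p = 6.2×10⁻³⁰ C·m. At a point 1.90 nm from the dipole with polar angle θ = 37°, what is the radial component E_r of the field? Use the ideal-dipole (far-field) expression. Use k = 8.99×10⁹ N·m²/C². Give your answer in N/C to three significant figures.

For a dipole, E_r = (2kp cosθ)/r³.
kp/r³ = (8.99×10⁹)(6.20×10⁻³⁰)/(1.90×10⁻⁹)³ = 8.126×10⁶ N/C.
E_r = 2·8.126×10⁶·cos37° = 1.298×10⁷ N/C.

E_r ≈ 1.30×10⁷ N/C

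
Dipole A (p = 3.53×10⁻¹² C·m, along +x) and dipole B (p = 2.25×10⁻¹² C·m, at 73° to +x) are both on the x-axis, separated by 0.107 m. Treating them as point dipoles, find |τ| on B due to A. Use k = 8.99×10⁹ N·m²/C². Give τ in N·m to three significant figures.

The second dipole sits on the axis of the first, so the field there is axial: E₁ = 2kp₁/r³ along +x.
E₁ = 2(8.99×10⁹)(3.53×10⁻¹²)/(0.107)³ = 51.81 N/C.
Torque on the second dipole: τ = p₂ E₁ sinθ.
τ = (2.25×10⁻¹²)(51.81)·sin73° = 1.115×10⁻¹⁰ N·m.

τ ≈ 1.11×10⁻¹⁰ N·m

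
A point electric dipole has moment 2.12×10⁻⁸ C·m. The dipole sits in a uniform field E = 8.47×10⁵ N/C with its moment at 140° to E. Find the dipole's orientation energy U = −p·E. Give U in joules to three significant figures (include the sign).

U ≈ 0.0138 J

U = −p·E = −pE cosθ.
U = −(2.12×10⁻⁸)(8.47×10⁵)·cos140° = 0.01376 J.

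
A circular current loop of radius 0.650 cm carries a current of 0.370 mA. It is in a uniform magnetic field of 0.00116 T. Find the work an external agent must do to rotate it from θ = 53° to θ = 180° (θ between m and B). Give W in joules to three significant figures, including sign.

W ≈ 9.13×10⁻¹¹ J

Magnetic moment m = IA = Iπa² = (3.70×10⁻⁴)·π·(0.00650)² = 4.911×10⁻⁸ A·m².
W_ext = ΔU = −mB cosθ₂ + mB cosθ₁ = mB(cosθ₁ − cosθ₂).
W = (4.911×10⁻⁸)(0.00116)·(cos53° − cos180°) = (5.697×10⁻¹¹)·(+1.6018) = 9.125×10⁻¹¹ J.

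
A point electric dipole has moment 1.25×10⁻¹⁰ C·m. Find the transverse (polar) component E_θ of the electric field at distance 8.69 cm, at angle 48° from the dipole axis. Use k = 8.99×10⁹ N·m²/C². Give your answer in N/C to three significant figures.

E_θ ≈ 1270 N/C

For a dipole, E_θ = (kp sinθ)/r³.
kp/r³ = (8.99×10⁹)(1.25×10⁻¹⁰)/(0.0869)³ = 1712 N/C.
E_θ = 1712·sin48° = 1273 N/C.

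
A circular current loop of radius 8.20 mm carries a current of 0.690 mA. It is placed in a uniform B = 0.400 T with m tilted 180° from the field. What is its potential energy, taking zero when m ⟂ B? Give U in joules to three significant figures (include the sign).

U ≈ 5.83×10⁻⁸ J

Magnetic moment m = IA = Iπa² = (6.90×10⁻⁴)·π·(0.00820)² = 1.458×10⁻⁷ A·m².
U = −m·B = −mB cosθ.
U = −(1.458×10⁻⁷)(0.400)·cos180° = 5.832×10⁻⁸ J.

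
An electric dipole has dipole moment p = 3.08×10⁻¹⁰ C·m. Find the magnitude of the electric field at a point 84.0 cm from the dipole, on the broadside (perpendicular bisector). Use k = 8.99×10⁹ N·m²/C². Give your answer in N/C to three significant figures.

E ≈ 4.67 N/C

On the perpendicular bisector E = kp/r³ (half the axial value at the same distance).
E = (8.99×10⁹)(3.08×10⁻¹⁰) / (0.840)³ = 4.672 N/C.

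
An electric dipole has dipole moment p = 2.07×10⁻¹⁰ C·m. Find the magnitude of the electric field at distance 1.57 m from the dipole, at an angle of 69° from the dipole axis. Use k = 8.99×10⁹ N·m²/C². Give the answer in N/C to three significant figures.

E ≈ 0.566 N/C

At angle θ the dipole field magnitude is E = (kp/r³)·√(1 + 3cos²θ).
kp/r³ = (8.99×10⁹)(2.07×10⁻¹⁰) / (1.57)³ = 0.4809 N/C.
√(1 + 3cos²69°) = √(1 + 3·0.1284) = √1.3853 ≈ 1.1770.
E ≈ 0.4809 × 1.177 = 0.5660 N/C.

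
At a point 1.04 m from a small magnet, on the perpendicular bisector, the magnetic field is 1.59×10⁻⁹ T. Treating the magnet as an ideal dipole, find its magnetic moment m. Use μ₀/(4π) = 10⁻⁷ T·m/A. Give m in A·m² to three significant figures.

In the equatorial plane B = (μ₀/4π)·m/r³, so m = Br³·4π/(μ₀).
m = (1.59×10⁻⁹)·(1.04)³ / (10⁻⁷) = 0.01789 A·m².

m ≈ 0.0179 A·m²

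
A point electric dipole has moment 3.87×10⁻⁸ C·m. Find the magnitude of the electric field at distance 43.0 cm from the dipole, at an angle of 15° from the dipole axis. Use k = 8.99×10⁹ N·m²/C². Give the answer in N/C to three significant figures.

At angle θ the dipole field magnitude is E = (kp/r³)·√(1 + 3cos²θ).
kp/r³ = (8.99×10⁹)(3.87×10⁻⁸) / (0.430)³ = 4376 N/C.
√(1 + 3cos²15°) = √(1 + 3·0.9330) = √3.7990 ≈ 1.9491.
E ≈ 4376 × 1.949 = 8529 N/C.

E ≈ 8530 N/C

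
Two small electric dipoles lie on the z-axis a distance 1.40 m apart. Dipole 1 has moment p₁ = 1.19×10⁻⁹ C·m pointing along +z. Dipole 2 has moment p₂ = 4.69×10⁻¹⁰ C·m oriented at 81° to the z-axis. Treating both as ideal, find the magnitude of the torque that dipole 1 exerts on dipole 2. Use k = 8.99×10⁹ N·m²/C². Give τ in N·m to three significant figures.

τ ≈ 3.61×10⁻⁹ N·m

The second dipole sits on the axis of the first, so the field there is axial: E₁ = 2kp₁/r³ along +z.
E₁ = 2(8.99×10⁹)(1.19×10⁻⁹)/(1.40)³ = 7.797 N/C.
Torque on the second dipole: τ = p₂ E₁ sinθ.
τ = (4.69×10⁻¹⁰)(7.797)·sin81° = 3.612×10⁻⁹ N·m.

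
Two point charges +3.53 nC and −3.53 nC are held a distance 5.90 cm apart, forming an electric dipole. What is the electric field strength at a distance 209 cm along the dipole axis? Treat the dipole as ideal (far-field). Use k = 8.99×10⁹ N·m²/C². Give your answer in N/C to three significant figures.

Dipole moment p = qd = (3.53×10⁻⁹ C)(0.0590 m) = 2.083×10⁻¹⁰ C·m.
On the dipole axis E = 2kp/r³.
E = 2·(8.99×10⁹)(2.083×10⁻¹⁰) / (2.09)³ = 0.4102 N/C.

E ≈ 0.410 N/C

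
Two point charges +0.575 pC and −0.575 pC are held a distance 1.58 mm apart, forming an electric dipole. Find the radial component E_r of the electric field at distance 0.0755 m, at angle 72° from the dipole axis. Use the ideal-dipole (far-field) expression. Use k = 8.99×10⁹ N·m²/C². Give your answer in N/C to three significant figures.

Dipole moment p = qd = (5.75×10⁻¹³ C)(0.00158 m) = 9.085×10⁻¹⁶ C·m.
For a dipole, E_r = (2kp cosθ)/r³.
kp/r³ = (8.99×10⁹)(9.085×10⁻¹⁶)/(0.0755)³ = 0.01898 N/C.
E_r = 2·0.01898·cos72° = 0.01173 N/C.

E_r ≈ 0.0117 N/C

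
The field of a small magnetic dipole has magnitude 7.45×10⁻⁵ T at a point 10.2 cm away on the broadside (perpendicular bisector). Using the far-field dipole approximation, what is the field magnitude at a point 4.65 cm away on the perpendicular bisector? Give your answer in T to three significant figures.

B ≈ 7.86×10⁻⁴ T

Dipole fields scale as 1/r³ in the far field; the geometry is the same at both points.
B₂ = B₁ · (r₁/r₂)³ = 7.45×10⁻⁵ · (10.2/4.65)³.
(r₁/r₂)³ = (2.194)³ = 10.55.
B₂ ≈ 7.863×10⁻⁴ T.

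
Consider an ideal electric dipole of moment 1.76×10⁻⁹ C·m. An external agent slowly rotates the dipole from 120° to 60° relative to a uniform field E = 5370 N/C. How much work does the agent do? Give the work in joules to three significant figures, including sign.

W_ext = ΔU = U(θ₂) − U(θ₁) = −pE cosθ₂ − (−pE cosθ₁) = pE(cosθ₁ − cosθ₂).
W = (1.76×10⁻⁹)(5370)·(cos120° − cos60°) = (9.451×10⁻⁶)·(-1.0000) = -9.451×10⁻⁶ J.

W ≈ -9.45×10⁻⁶ J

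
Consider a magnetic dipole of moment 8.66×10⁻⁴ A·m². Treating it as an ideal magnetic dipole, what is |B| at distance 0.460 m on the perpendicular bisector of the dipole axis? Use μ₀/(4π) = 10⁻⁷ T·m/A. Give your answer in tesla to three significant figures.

B ≈ 8.90×10⁻¹⁰ T

In the equatorial plane B = (μ₀/4π)·m/r³ (half the axial value).
B = (10⁻⁷)·(8.66×10⁻⁴) / (0.460)³ = 8.897×10⁻¹⁰ T.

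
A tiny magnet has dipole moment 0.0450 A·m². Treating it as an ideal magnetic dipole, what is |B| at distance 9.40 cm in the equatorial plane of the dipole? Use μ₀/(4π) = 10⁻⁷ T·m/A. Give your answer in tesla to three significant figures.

In the equatorial plane B = (μ₀/4π)·m/r³ (half the axial value).
B = (10⁻⁷)·(0.0450) / (0.0940)³ = 5.418×10⁻⁶ T.

B ≈ 5.42×10⁻⁶ T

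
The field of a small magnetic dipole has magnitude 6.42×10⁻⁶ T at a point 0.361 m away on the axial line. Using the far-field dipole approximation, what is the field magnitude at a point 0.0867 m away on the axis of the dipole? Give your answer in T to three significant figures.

B ≈ 4.63×10⁻⁴ T

Dipole fields scale as 1/r³ in the far field; the geometry is the same at both points.
B₂ = B₁ · (r₁/r₂)³ = 6.42×10⁻⁶ · (0.361/0.0867)³.
(r₁/r₂)³ = (4.164)³ = 72.19.
B₂ ≈ 4.634×10⁻⁴ T.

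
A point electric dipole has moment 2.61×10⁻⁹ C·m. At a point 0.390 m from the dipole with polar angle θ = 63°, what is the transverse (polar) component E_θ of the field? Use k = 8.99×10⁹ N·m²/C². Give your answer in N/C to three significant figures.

For a dipole, E_θ = (kp sinθ)/r³.
kp/r³ = (8.99×10⁹)(2.61×10⁻⁹)/(0.390)³ = 395.6 N/C.
E_θ = 395.6·sin63° = 352.4 N/C.

E_θ ≈ 352 N/C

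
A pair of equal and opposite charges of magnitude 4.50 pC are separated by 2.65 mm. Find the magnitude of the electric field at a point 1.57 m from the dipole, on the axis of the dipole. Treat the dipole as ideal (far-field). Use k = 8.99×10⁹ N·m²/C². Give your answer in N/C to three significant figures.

Dipole moment p = qd = (4.50×10⁻¹² C)(0.00265 m) = 1.193×10⁻¹⁴ C·m.
On the dipole axis E = 2kp/r³.
E = 2·(8.99×10⁹)(1.193×10⁻¹⁴) / (1.57)³ = 5.543×10⁻⁵ N/C.

E ≈ 5.54×10⁻⁵ N/C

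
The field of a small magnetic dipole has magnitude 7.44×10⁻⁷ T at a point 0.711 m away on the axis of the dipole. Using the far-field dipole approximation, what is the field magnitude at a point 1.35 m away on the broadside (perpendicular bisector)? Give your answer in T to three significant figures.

Dipole fields scale as 1/r³ in the far field.
The axial field is twice the equatorial field at the same r, so the geometry factor is 1/2.
B₂ = B₁ · (1/2) · (r₁/r₂)³ = 7.44×10⁻⁷ · 0.5 · (0.711/1.35)³.
(r₁/r₂)³ = (0.5267)³ = 0.1461.
B₂ ≈ 5.434×10⁻⁸ T.

B ≈ 5.43×10⁻⁸ T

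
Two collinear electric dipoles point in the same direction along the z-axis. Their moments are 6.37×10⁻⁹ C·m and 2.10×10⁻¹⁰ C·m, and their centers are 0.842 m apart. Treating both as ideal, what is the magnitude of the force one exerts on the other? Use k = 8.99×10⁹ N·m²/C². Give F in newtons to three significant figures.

On-axis field of dipole 1 at distance r: E = 2kp₁/r³. Force on dipole 2 is F = p₂·dE/dr (gradient along axis).
dE/dr = −6kp₁/r⁴, so |F| = 6kp₁p₂/r⁴ (attractive for aligned moments).
F = 6(8.99×10⁹)(6.37×10⁻⁹)(2.10×10⁻¹⁰)/(0.842)⁴ = 1.436×10⁻⁷ N.

F ≈ 1.44×10⁻⁷ N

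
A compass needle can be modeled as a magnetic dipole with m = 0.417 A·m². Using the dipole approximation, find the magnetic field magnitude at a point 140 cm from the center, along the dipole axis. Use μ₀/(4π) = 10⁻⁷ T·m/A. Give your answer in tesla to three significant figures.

B ≈ 3.04×10⁻⁸ T

On axis B = (μ₀/4π)·2m/r³.
B = 2·(10⁻⁷)·(0.417) / (1.40)³ = 3.039×10⁻⁸ T.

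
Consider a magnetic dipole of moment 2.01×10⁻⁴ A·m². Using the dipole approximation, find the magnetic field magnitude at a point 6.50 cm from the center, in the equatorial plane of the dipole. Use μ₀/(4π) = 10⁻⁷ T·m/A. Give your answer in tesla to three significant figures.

In the equatorial plane B = (μ₀/4π)·m/r³ (half the axial value).
B = (10⁻⁷)·(2.01×10⁻⁴) / (0.0650)³ = 7.319×10⁻⁸ T.

B ≈ 7.32×10⁻⁸ T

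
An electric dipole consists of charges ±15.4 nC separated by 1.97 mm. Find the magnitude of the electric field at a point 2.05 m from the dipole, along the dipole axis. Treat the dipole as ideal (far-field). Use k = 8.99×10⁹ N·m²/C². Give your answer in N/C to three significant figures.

Dipole moment p = qd = (1.54×10⁻⁸ C)(0.00197 m) = 3.034×10⁻¹¹ C·m.
On the dipole axis E = 2kp/r³.
E = 2·(8.99×10⁹)(3.034×10⁻¹¹) / (2.05)³ = 0.06332 N/C.

E ≈ 0.0633 N/C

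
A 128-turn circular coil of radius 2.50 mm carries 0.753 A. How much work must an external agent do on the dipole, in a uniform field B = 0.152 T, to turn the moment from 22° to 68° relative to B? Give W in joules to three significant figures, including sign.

W ≈ 1.59×10⁻⁴ J

m = NIA = NIπa² = 128·(0.753)·π·(0.00250)² = 0.001892 A·m².
W_ext = ΔU = −mB cosθ₂ + mB cosθ₁ = mB(cosθ₁ − cosθ₂).
W = (0.001892)(0.152)·(cos22° − cos68°) = (2.876×10⁻⁴)·(+0.5526) = 1.589×10⁻⁴ J.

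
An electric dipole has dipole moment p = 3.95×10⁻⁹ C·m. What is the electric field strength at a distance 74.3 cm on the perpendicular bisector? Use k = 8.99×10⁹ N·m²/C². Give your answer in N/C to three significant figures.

E ≈ 86.6 N/C

In the equatorial plane E = kp/r³.
E = (8.99×10⁹)(3.95×10⁻⁹) / (0.743)³ = 86.57 N/C.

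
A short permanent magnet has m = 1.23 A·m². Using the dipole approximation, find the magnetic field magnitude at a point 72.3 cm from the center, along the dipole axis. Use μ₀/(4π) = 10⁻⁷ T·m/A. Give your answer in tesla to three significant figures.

B ≈ 6.51×10⁻⁷ T

On axis B = (μ₀/4π)·2m/r³.
B = 2·(10⁻⁷)·(1.23) / (0.723)³ = 6.509×10⁻⁷ T.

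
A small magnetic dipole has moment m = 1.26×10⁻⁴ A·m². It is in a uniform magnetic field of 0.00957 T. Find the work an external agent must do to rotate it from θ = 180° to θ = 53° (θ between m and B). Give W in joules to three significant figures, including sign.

W ≈ -1.93×10⁻⁶ J

W_ext = ΔU = −mB cosθ₂ + mB cosθ₁ = mB(cosθ₁ − cosθ₂).
W = (1.26×10⁻⁴)(0.00957)·(cos180° − cos53°) = (1.206×10⁻⁶)·(-1.6018) = -1.932×10⁻⁶ J.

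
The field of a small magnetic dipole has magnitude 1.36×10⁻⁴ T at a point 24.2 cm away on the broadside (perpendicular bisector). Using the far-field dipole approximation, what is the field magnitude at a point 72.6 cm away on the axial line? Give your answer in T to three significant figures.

Dipole fields scale as 1/r³ in the far field.
The axial field is twice the equatorial field at the same r, so the geometry factor is 2/1.
B₂ = B₁ · (2/1) · (r₁/r₂)³ = 1.36×10⁻⁴ · 2 · (24.2/72.6)³.
(r₁/r₂)³ = (0.3333)³ = 0.03704.
B₂ ≈ 1.007×10⁻⁵ T.

B ≈ 1.01×10⁻⁵ T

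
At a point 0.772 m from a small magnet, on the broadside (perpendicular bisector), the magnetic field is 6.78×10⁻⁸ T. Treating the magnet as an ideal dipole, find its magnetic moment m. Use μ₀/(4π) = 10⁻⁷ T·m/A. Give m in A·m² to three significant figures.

In the equatorial plane B = (μ₀/4π)·m/r³, so m = Br³·4π/(μ₀).
m = (6.78×10⁻⁸)·(0.772)³ / (10⁻⁷) = 0.3119 A·m².

m ≈ 0.312 A·m²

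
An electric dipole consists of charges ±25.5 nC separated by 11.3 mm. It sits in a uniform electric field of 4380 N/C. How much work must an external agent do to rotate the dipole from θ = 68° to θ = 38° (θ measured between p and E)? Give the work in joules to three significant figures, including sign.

W ≈ -5.22×10⁻⁷ J

Dipole moment p = qd = (2.55×10⁻⁸ C)(0.0113 m) = 2.882×10⁻¹⁰ C·m.
W_ext = ΔU = U(θ₂) − U(θ₁) = −pE cosθ₂ − (−pE cosθ₁) = pE(cosθ₁ − cosθ₂).
W = (2.882×10⁻¹⁰)(4380)·(cos68° − cos38°) = (1.262×10⁻⁶)·(-0.4134) = -5.218×10⁻⁷ J.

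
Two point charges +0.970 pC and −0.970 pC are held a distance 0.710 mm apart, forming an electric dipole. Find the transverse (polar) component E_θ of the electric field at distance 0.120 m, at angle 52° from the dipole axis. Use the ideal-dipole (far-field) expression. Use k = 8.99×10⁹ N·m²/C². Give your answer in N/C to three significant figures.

Dipole moment p = qd = (9.70×10⁻¹³ C)(7.10×10⁻⁴ m) = 6.887×10⁻¹⁶ C·m.
For a dipole, E_θ = (kp sinθ)/r³.
kp/r³ = (8.99×10⁹)(6.887×10⁻¹⁶)/(0.120)³ = 0.003583 N/C.
E_θ = 0.003583·sin52° = 0.002823 N/C.

E_θ ≈ 0.00282 N/C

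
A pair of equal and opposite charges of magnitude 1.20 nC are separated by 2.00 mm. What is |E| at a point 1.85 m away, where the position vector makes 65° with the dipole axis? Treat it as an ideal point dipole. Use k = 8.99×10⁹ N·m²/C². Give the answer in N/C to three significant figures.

E ≈ 0.00422 N/C

Dipole moment p = qd = (1.20×10⁻⁹ C)(0.00200 m) = 2.40×10⁻¹² C·m.
At angle θ the dipole field magnitude is E = (kp/r³)·√(1 + 3cos²θ).
kp/r³ = (8.99×10⁹)(2.40×10⁻¹²) / (1.85)³ = 0.003408 N/C.
√(1 + 3cos²65°) = √(1 + 3·0.1786) = √1.5358 ≈ 1.2393.
E ≈ 0.003408 × 1.239 = 0.004223 N/C.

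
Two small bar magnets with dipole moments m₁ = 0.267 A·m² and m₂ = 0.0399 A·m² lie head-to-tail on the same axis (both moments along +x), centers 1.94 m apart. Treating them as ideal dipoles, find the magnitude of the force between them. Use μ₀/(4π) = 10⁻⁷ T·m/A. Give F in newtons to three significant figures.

F ≈ 4.51×10⁻¹⁰ N

On-axis B of dipole 1: B = (μ₀/4π)·2m₁/r³. Force on dipole 2: F = m₂·dB/dr.
dB/dr = −(μ₀/4π)·6m₁/r⁴, so |F| = (μ₀/4π)·6m₁m₂/r⁴.
F = 6(10⁻⁷)(0.267)(0.0399)/(1.94)⁴ = 4.513×10⁻¹⁰ N.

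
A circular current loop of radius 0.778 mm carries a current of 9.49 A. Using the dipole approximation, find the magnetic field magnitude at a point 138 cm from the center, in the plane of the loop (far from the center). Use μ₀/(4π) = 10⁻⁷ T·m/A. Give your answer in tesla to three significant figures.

Magnetic moment m = IA = Iπa² = (9.49)·π·(7.78×10⁻⁴)² = 1.805×10⁻⁵ A·m².
In the equatorial plane B = (μ₀/4π)·m/r³ (half the axial value).
B = (10⁻⁷)·(1.805×10⁻⁵) / (1.38)³ = 6.868×10⁻¹³ T.

B ≈ 6.87×10⁻¹³ T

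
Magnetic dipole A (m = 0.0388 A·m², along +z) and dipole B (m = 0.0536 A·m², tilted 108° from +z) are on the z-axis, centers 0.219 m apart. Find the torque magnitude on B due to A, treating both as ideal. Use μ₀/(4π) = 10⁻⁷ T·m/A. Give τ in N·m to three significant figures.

Dipole B is on the axis of dipole A, so B₁ there is axial: B₁ = (μ₀/4π)·2m₁/r³ along +z.
B₁ = 2(10⁻⁷)(0.0388)/(0.219)³ = 7.388×10⁻⁷ T.
τ = m₂ B₁ sinθ.
τ = (0.0536)(7.388×10⁻⁷)·sin108° = 3.766×10⁻⁸ N·m.

τ ≈ 3.77×10⁻⁸ N·m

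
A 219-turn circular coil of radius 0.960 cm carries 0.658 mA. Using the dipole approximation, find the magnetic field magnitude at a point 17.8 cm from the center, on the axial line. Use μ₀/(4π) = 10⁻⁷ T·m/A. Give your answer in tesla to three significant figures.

B ≈ 1.48×10⁻⁹ T

m = NIA = NIπa² = 219·(6.58×10⁻⁴)·π·(0.00960)² = 4.172×10⁻⁵ A·m².
On axis B = (μ₀/4π)·2m/r³.
B = 2·(10⁻⁷)·(4.172×10⁻⁵) / (0.178)³ = 1.479×10⁻⁹ T.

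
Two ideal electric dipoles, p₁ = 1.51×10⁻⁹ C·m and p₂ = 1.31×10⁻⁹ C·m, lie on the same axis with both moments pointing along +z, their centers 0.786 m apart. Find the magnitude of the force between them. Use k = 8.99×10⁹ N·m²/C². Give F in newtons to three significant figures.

F ≈ 2.80×10⁻⁷ N

On-axis field of dipole 1 at distance r: E = 2kp₁/r³. Force on dipole 2 is F = p₂·dE/dr (gradient along axis).
dE/dr = −6kp₁/r⁴, so |F| = 6kp₁p₂/r⁴ (attractive for aligned moments).
F = 6(8.99×10⁹)(1.51×10⁻⁹)(1.31×10⁻⁹)/(0.786)⁴ = 2.796×10⁻⁷ N.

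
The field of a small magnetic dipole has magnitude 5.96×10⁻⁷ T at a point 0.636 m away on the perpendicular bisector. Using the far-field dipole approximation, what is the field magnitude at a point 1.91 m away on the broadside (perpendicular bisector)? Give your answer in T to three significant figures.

B ≈ 2.20×10⁻⁸ T

Dipole fields scale as 1/r³ in the far field; the geometry is the same at both points.
B₂ = B₁ · (r₁/r₂)³ = 5.96×10⁻⁷ · (0.636/1.91)³.
(r₁/r₂)³ = (0.333)³ = 0.03692.
B₂ ≈ 2.200×10⁻⁸ T.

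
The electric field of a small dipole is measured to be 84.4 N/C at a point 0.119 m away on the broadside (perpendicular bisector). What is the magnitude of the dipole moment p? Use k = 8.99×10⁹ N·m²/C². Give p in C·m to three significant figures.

In the equatorial plane E = kp/r³, so p = Er³/(k).
p = (84.4)·(0.119)³ / (8.99×10⁹) = 1.582×10⁻¹¹ C·m.

p ≈ 1.58×10⁻¹¹ C·m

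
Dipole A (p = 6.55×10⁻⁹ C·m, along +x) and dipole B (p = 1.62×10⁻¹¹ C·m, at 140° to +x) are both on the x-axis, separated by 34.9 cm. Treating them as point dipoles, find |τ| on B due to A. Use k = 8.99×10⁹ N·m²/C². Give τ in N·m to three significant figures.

The second dipole sits on the axis of the first, so the field there is axial: E₁ = 2kp₁/r³ along +x.
E₁ = 2(8.99×10⁹)(6.55×10⁻⁹)/(0.349)³ = 2770 N/C.
Torque on the second dipole: τ = p₂ E₁ sinθ.
τ = (1.62×10⁻¹¹)(2770)·sin140° = 2.885×10⁻⁸ N·m.

τ ≈ 2.88×10⁻⁸ N·m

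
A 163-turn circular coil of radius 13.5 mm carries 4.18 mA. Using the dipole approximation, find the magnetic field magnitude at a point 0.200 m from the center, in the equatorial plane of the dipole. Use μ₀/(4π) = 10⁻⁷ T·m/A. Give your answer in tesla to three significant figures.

m = NIA = NIπa² = 163·(0.00418)·π·(0.0135)² = 3.901×10⁻⁴ A·m².
In the equatorial plane B = (μ₀/4π)·m/r³ (half the axial value).
B = (10⁻⁷)·(3.901×10⁻⁴) / (0.200)³ = 4.876×10⁻⁹ T.

B ≈ 4.88×10⁻⁹ T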